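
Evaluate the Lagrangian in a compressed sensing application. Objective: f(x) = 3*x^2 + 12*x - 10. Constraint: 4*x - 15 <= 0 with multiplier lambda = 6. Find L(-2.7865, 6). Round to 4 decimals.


Step 1: Evaluate f(x).
f(-2.7865) = 3*(-2.7865)^2 + 12*(-2.7865) - 10 = -20.1443
Step 2: Evaluate g(x).
g(-2.7865) = 4*-2.7865 - 15 = -26.146
Step 3: Compute Lagrangian.
L = -20.1443 + 6*-26.146 = -177.0203


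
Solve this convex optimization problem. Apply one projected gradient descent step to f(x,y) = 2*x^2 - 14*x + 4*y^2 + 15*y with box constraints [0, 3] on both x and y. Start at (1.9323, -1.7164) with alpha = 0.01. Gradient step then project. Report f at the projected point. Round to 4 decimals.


Step 1: Compute gradient at (1.9323, -1.7164).
grad_x = 2*2*1.9323 - 14 = -6.2708
grad_y = 2*4*-1.7164 + 15 = 1.2688
Step 2: Gradient step.
x_raw = 1.9323 - 0.01*-6.2708 = 1.995
y_raw = -1.7164 - 0.01*1.2688 = -1.7291
Step 3: Project onto [0, 3].
x_proj = clip(1.995) = 1.995
y_proj = clip(-1.7291) = 0.0
Step 4: Evaluate f.
f(1.995, 0.0) = -19.97


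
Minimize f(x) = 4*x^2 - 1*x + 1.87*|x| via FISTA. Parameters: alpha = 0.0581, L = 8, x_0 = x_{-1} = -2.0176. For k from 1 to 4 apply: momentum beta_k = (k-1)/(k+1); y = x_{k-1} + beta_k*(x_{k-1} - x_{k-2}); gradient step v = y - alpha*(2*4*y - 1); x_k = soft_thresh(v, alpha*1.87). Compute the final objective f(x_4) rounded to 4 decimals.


FISTA on f(x) = 4*x^2 - 1*x + 1.87*|x|
L = 8, alpha = 0.0581
Iteration 1: beta = 0.0, y = -2.0176 + 0.0*(-2.0176 + 2.0176) = -2.0176
  grad(y) = -17.1408, v = y - alpha*grad = -1.0217
  prox(v) = soft_thresh(-1.0217, 0.1086) = -0.9131
Iteration 2: beta = 0.3333, y = -0.9131 + 0.3333*(-0.9131 + 2.0176) = -0.5449
  grad(y) = -5.3592, v = y - alpha*grad = -0.2335
  prox(v) = soft_thresh(-0.2335, 0.1086) = -0.1249
Iteration 3: beta = 0.5, y = -0.1249 + 0.5*(-0.1249 + 0.9131) = 0.2692
  grad(y) = 1.1537, v = y - alpha*grad = 0.2022
  prox(v) = soft_thresh(0.2022, 0.1086) = 0.0935
Iteration 4: beta = 0.6, y = 0.0935 + 0.6*(0.0935 + 0.1249) = 0.2246
  grad(y) = 0.7967, v = y - alpha*grad = 0.1783
  prox(v) = soft_thresh(0.1783, 0.1086) = 0.0697
f(x_4) = 4*0.0697^2 - 1*0.0697 + 1.87*|0.0697| = 0.08


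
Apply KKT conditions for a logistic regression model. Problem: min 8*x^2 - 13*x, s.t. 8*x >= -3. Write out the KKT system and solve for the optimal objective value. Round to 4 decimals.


Step 1: Try lambda = 0 (constraint inactive).
Stationarity: 2*8*x - 13 = 0
x* = 13/(2*8) = 0.8125
Check constraint: 8*0.8125 = 6.5 >= -3 -- satisfied.
Step 2: Compute optimal value.
f(x*) = 8*0.8125^2 - 13*0.8125 = -5.2813


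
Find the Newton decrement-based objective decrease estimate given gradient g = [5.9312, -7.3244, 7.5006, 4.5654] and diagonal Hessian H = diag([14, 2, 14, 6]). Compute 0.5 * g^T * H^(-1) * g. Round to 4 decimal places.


Step 1: H is diagonal, so H^(-1) * g = [0.4237, -3.6622, 0.5358, 0.7609].
Step 2: g^T H^(-1) g = sum_i g_i^2 / H_ii
  = (5.9312)^2/14 + (-7.3244)^2/2 + (7.5006)^2/14 + (4.5654)^2/6
  = 2.5128 + 26.8234 + 4.0185 + 3.4738 = 36.8285
Step 3: Objective decrease = 0.5 * g^T H^(-1) g = 18.4143


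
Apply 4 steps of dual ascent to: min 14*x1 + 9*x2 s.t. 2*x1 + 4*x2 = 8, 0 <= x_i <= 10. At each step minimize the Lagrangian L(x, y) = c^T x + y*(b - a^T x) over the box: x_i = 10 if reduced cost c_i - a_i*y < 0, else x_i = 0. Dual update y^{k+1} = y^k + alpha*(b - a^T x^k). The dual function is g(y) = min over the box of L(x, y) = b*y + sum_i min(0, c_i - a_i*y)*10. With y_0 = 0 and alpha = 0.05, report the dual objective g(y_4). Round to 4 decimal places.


Dual ascent for LP: min 14*x1 + 9*x2, 2*x1 + 4*x2 = 8, 0 <= x_i <= 10
Step 1: y^k = 0.0, reduced costs: (14.0, 9.0)
  x^k = (0.0, 0.0), subgradient = b - a^T x = 8.0
  y^{k+1} = 0.0 + 0.05*8.0 = 0.4
Step 2: y^k = 0.4, reduced costs: (13.2, 7.4)
  x^k = (0.0, 0.0), subgradient = b - a^T x = 8.0
  y^{k+1} = 0.4 + 0.05*8.0 = 0.8
Step 3: y^k = 0.8, reduced costs: (12.4, 5.8)
  x^k = (0.0, 0.0), subgradient = b - a^T x = 8.0
  y^{k+1} = 0.8 + 0.05*8.0 = 1.2
Step 4: y^k = 1.2, reduced costs: (11.6, 4.2)
  x^k = (0.0, 0.0), subgradient = b - a^T x = 8.0
  y^{k+1} = 1.2 + 0.05*8.0 = 1.6
Dual objective at y_4 = 1.6: reduced costs (10.8, 2.6), box minimizer x = (0.0, 0.0)
g(y_4) = b*y + (c1 - a1*y)*x1 + (c2 - a2*y)*x2 = 8*1.6 + 10.8*0.0 + 2.6*0.0 = 12.8 + 0.0 + 0.0 = 12.8


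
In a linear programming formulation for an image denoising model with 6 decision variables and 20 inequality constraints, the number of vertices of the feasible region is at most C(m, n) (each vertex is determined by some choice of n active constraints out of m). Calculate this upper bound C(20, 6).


Each vertex corresponds to some choice of n active constraints out of m, so the number of vertices is at most C(m, n) = m! / (n!(m-n)!).
m = 20, n = 6
Numerator: 20 * 19 * 18 * 17 * 16 * 15
Denominator: 6! = 720
C(20, 6) = 38760


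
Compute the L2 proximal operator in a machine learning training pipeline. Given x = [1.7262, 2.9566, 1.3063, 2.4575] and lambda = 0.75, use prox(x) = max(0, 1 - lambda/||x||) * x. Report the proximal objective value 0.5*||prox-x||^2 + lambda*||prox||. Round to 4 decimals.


Step 1: Compute ||x||.
||x|| = 4.4121
Step 2: Compute scaling factor.
scale = max(0, 1 - 0.75/4.4121) = 0.83
Step 3: prox(x) = [1.4328, 2.454, 1.0842, 2.0398]
||prox(x)|| = 3.6621
Step 4: Proximal objective.
0.5*||prox-x||^2 = 0.2813
lambda*||prox|| = 2.7466
Total = 3.0279


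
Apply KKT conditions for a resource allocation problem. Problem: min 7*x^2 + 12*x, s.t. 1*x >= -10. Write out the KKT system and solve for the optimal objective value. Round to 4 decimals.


Step 1: Try lambda = 0 (constraint inactive).
Stationarity: 2*7*x + 12 = 0
x* = -12/(2*7) = -6/7 = -0.8571 (rounded; the exact value -6/7 is used below)
Check constraint: 1*-0.8571 = -0.8571 >= -10 -- satisfied.
Step 2: Compute optimal value.
f(x*) = 7*(-6/7)^2 + 12*(-6/7) = -5.1429


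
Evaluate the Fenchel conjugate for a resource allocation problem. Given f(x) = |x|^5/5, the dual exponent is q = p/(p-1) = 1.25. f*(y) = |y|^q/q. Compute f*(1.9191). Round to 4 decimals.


The conjugate exponent q satisfies 1/p + 1/q = 1.
p = 5, so q = 5/(5 - 1) = 1.25
|y|^q = 1.9191^1.25 = 2.2588
f*(1.9191) = 2.2588 / 1.25 = 1.807


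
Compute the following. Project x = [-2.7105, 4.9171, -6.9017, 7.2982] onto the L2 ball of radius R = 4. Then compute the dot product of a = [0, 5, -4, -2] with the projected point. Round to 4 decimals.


Step 1: Compute ||x|| (intermediates to 6 decimals).
||x|| = sqrt((-2.7105)^2 + 4.9171^2 + (-6.9017)^2 + 7.2982^2) = 11.50747
Step 2: Project.
Since ||x|| > R, scale = R/||x|| = 4/11.50747 = 0.3476, proj(x) = scale * x
proj(x) = [-0.94217, 1.709184, -2.399031, 2.536854]
Step 3: Dot product.
a^T * proj(x) = 0*(-0.94217) + 5*1.709184 - 4*(-2.399031) - 2*2.536854 = 13.0683


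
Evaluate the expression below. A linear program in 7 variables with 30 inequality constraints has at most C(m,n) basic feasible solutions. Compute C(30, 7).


Each vertex corresponds to some choice of n active constraints out of m, so the number of vertices is at most C(m, n) = m! / (n!(m-n)!).
m = 30, n = 7
Numerator: 30 * 29 * 28 * 27 * 26 * 25 * 24
Denominator: 7! = 5040
C(30, 7) = 2035800


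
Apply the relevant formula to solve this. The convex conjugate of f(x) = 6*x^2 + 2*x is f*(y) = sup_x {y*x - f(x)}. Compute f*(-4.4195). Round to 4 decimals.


f*(y) = sup_x {y*x - a*x^2 - b*x} = sup_x {(y-b)*x - a*x^2}
FOC: (y - b) - 2a*x = 0 => x* = (y - b)/(2a)
x* = (-4.4195 - 2)/(2*6) = -0.535
f*(-4.4195) = (y-b)^2/(4a) = (-4.4195 - 2)^2/(4*6)
= 41.21/24 = 1.7171


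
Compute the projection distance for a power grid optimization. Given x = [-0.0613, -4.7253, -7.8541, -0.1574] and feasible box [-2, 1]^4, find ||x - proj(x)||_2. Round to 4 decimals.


Project each component onto [-2, 1].
clip(-0.0613) = -0.0613, clip(-4.7253) = -2.0, clip(-7.8541) = -2.0, clip(-0.1574) = -0.1574
Projection = [-0.0613, -2.0, -2.0, -0.1574]
Squared diffs: [0.0, 7.4273, 34.2705, 0.0]
Distance = sqrt(41.6978) = 6.4574


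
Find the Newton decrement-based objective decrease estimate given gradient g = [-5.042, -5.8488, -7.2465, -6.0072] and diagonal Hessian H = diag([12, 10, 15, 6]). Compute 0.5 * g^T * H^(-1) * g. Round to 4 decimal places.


Step 1: H is diagonal, so H^(-1) * g = [-0.4202, -0.5849, -0.4831, -1.0012].
Step 2: g^T H^(-1) g = sum_i g_i^2 / H_ii
  = (-5.042)^2/12 + (-5.8488)^2/10 + (-7.2465)^2/15 + (-6.0072)^2/6
  = 2.1185 + 3.4208 + 3.5008 + 6.0144 = 15.0545
Step 3: Objective decrease = 0.5 * g^T H^(-1) g = 7.5273


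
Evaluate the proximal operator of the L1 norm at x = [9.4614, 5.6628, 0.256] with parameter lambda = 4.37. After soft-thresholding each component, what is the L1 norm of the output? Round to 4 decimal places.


Soft-thresholding with lambda = 4.37:
prox(9.4614) = sign(9.4614)*max(|9.4614| - 4.37, 0) = 5.0914
prox(5.6628) = sign(5.6628)*max(|5.6628| - 4.37, 0) = 1.2928
prox(0.256) = sign(0.256)*max(|0.256| - 4.37, 0) = 0.0
prox(x) = [5.0914, 1.2928, 0.0]
||prox(x)||_1 = 5.0914 + 1.2928 + 0.0 = 6.3842


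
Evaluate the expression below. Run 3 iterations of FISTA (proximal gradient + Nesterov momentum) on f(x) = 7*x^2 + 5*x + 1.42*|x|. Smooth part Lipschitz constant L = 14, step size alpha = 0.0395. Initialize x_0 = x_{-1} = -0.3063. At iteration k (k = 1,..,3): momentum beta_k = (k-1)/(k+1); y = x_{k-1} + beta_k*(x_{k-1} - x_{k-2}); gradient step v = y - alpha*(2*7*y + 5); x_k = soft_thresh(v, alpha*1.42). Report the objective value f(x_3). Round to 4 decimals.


FISTA on f(x) = 7*x^2 + 5*x + 1.42*|x|
L = 14, alpha = 0.0395
Iteration 1: beta = 0.0, y = -0.3063 + 0.0*(-0.3063 + 0.3063) = -0.3063
  grad(y) = 0.7118, v = y - alpha*grad = -0.3344
  prox(v) = soft_thresh(-0.3344, 0.0561) = -0.2783
Iteration 2: beta = 0.3333, y = -0.2783 + 0.3333*(-0.2783 + 0.3063) = -0.269
  grad(y) = 1.234, v = y - alpha*grad = -0.3177
  prox(v) = soft_thresh(-0.3177, 0.0561) = -0.2617
Iteration 3: beta = 0.5, y = -0.2617 + 0.5*(-0.2617 + 0.2783) = -0.2533
  grad(y) = 1.4536, v = y - alpha*grad = -0.3107
  prox(v) = soft_thresh(-0.3107, 0.0561) = -0.2546
f(x_3) = 7*(-0.2546)^2 + 5*(-0.2546) + 1.42*|-0.2546| = -0.4577


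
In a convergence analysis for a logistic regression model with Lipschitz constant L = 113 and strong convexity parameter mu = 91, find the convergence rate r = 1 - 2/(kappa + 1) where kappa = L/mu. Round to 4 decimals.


Step 1: Compute the condition number.
kappa = L/mu = 113/91 = 1.2418
Step 2: Compute the convergence rate.
r = 1 - 2/(kappa + 1) = 1 - 2*mu/(L + mu) = (L - mu)/(L + mu) = 22/204 = 0.1078


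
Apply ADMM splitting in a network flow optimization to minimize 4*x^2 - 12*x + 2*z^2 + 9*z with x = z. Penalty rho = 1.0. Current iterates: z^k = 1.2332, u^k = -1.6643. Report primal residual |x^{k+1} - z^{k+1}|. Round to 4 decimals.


ADMM iteration with rho = 1.0, z^k = 1.2332, u^k = -1.6643
Step 1: x-update.
Minimize 4*x^2 - 12*x + (1.0/2)*(x - 1.2332 - 1.6643)^2
FOC: (2*4 + 1.0)*x = 12 + 1.0*(1.2332 + 1.6643)
x^{k+1} = 1.6553
Step 2: z-update.
Minimize 2*z^2 + 9*z + (1.0/2)*(1.6553 - z - 1.6643)^2
FOC: (2*2 + 1.0)*z = -9 + 1.0*(1.6553 - 1.6643)
z^{k+1} = -1.8018
Step 3: u-update.
u^{k+1} = -1.6643 + 1.6553 + 1.8018 = 1.7928
Step 4: Primal residual = |1.6553 + 1.8018| = 3.4571


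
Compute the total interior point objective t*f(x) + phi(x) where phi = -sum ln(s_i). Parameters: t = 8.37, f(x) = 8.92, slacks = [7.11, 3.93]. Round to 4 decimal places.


Step 1: Compute log-barrier.
ln values: [1.9615, 1.3686]
phi = -(1.9615 + 1.3686) = -3.3301
Step 2: Compute augmented objective.
t*f(x) = 8.37*8.92 = 74.6604
Total = 74.6604 - 3.3301 = 71.3303


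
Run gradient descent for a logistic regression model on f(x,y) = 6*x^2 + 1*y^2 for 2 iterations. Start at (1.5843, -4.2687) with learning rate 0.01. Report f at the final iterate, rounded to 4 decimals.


Gradient descent on f(x,y) = 6*x^2 + 1*y^2.
Starting point: (1.5843, -4.2687), alpha = 0.01
Step 1: grad_x = 2*6*1.5843 = 19.0116, grad_y = 2*1*-4.2687 = -8.5374
  x_1 = 1.5843 - 0.01*19.0116 = 1.3942
  y_1 = -4.2687 - 0.01*-8.5374 = -4.1833
Step 2: grad_x = 2*6*1.3942 = 16.7302, grad_y = 2*1*-4.1833 = -8.3667
  x_2 = 1.3942 - 0.01*16.7302 = 1.2269
  y_2 = -4.1833 - 0.01*-8.3667 = -4.0997
f(1.2269, -4.0997) = 6*1.2269^2 + 1*(-4.0997)^2 = 25.8386


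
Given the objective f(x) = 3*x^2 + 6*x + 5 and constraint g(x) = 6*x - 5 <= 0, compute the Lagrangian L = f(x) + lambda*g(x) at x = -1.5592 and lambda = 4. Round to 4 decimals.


Step 1: Evaluate f(x).
f(-1.5592) = 3*(-1.5592)^2 + 6*(-1.5592) + 5 = 2.9381
Step 2: Evaluate g(x).
g(-1.5592) = 6*-1.5592 - 5 = -14.3552
Step 3: Compute Lagrangian.
L = 2.9381 + 4*-14.3552 = -54.4827


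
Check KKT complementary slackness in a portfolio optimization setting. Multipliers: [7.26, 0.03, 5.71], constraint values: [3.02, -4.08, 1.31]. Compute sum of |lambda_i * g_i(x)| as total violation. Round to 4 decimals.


KKT complementary slackness check:
lambda_1 * g_1 = 7.26 * 3.02 = 21.9252
lambda_2 * g_2 = 0.03 * -4.08 = -0.1224
lambda_3 * g_3 = 5.71 * 1.31 = 7.4801
Total violation = 21.9252 + 0.1224 + 7.4801 = 29.5277


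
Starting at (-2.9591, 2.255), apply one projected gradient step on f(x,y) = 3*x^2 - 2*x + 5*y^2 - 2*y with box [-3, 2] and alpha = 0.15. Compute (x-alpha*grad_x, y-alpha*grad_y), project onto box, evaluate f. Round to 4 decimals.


Step 1: Compute gradient at (-2.9591, 2.255).
grad_x = 2*3*-2.9591 - 2 = -19.7546
grad_y = 2*5*2.255 - 2 = 20.55
Step 2: Gradient step.
x_raw = -2.9591 - 0.15*-19.7546 = 0.0041
y_raw = 2.255 - 0.15*20.55 = -0.8275
Step 3: Project onto [-3, 2].
x_proj = clip(0.0041) = 0.0041
y_proj = clip(-0.8275) = -0.8275
Step 4: Evaluate f.
f(0.0041, -0.8275) = 5.0707


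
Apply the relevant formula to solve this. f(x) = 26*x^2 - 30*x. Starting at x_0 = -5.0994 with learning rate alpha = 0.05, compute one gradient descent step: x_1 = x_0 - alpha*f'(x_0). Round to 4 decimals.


We compute the gradient at x_0 and apply the update.
f'(x) = 52*x - 30
f'(-5.0994) = 52*-5.0994 - 30 = -295.1688
x_1 = -5.0994 - 0.05*-295.1688 = 9.659


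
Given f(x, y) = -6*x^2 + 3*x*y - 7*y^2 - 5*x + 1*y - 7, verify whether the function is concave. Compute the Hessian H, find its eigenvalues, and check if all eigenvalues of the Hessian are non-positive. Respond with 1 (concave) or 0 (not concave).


The Hessian of f(x,y) = -6*x^2 + 3*x*y - 7*y^2 - 5*x + 1*y - 7 is:
H = [[-12, 3], [3, -14]]
Trace = -12 - 14 = -26
Determinant = -12*-14 - (3)^2 = 159
Discriminant = (-26)^2 - 4*159 = 40.0
Eigenvalues: lambda_1 = -16.1623, lambda_2 = -9.8377
The function is concave.

1


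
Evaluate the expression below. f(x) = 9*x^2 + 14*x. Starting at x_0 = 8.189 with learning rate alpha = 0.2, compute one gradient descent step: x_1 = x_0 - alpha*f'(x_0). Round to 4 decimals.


We compute the gradient at x_0 and apply the update.
f'(x) = 18*x + 14
f'(8.189) = 18*8.189 + 14 = 161.402
x_1 = 8.189 - 0.2*161.402 = -24.0914


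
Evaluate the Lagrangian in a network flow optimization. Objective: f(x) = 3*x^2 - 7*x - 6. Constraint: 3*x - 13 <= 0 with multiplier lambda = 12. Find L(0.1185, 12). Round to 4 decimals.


Step 1: Evaluate f(x).
f(0.1185) = 3*0.1185^2 - 7*0.1185 - 6 = -6.7874
Step 2: Evaluate g(x).
g(0.1185) = 3*0.1185 - 13 = -12.6445
Step 3: Compute Lagrangian.
L = -6.7874 + 12*-12.6445 = -158.5214


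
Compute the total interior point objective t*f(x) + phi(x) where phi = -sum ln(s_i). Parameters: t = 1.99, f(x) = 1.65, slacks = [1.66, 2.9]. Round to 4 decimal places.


Step 1: Compute log-barrier.
ln values: [0.5068, 1.0647]
phi = -(0.5068 + 1.0647) = -1.5715
Step 2: Compute augmented objective.
t*f(x) = 1.99*1.65 = 3.2835
Total = 3.2835 - 1.5715 = 1.712


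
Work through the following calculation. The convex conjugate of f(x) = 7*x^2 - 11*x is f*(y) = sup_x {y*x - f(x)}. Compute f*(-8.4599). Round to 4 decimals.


f*(y) = sup_x {y*x - a*x^2 - b*x} = sup_x {(y-b)*x - a*x^2}
FOC: (y - b) - 2a*x = 0 => x* = (y - b)/(2a)
x* = (-8.4599 + 11)/(2*7) = 0.1814
f*(-8.4599) = (y-b)^2/(4a) = (-8.4599 + 11)^2/(4*7)
= 6.4521/28 = 0.2304


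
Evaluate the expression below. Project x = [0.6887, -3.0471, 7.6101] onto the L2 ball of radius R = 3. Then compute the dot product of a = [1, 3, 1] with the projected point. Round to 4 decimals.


Step 1: Compute ||x|| (intermediates to 6 decimals).
||x|| = sqrt(0.6887^2 + (-3.0471)^2 + 7.6101^2) = 8.226345
Step 2: Project.
Since ||x|| > R, scale = R/||x|| = 3/8.226345 = 0.364682, proj(x) = scale * x
proj(x) = [0.251156, -1.111223, 2.775266]
Step 3: Dot product.
a^T * proj(x) = 1*0.251156 + 3*(-1.111223) + 1*2.775266 = -0.3072


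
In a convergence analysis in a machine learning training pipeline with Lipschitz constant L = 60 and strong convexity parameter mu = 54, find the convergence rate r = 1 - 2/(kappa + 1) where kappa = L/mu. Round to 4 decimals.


Step 1: Compute the condition number.
kappa = L/mu = 60/54 = 1.1111
Step 2: Compute the convergence rate.
r = 1 - 2/(kappa + 1) = 1 - 2*mu/(L + mu) = (L - mu)/(L + mu) = 6/114 = 0.0526


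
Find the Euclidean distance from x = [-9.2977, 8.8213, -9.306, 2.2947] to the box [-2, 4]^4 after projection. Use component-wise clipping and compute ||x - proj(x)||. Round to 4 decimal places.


Project each component onto [-2, 4].
clip(-9.2977) = -2.0, clip(8.8213) = 4.0, clip(-9.306) = -2.0, clip(2.2947) = 2.2947
Projection = [-2.0, 4.0, -2.0, 2.2947]
Squared diffs: [53.2564, 23.2449, 53.3776, 0.0]
Distance = sqrt(129.8789) = 11.3964


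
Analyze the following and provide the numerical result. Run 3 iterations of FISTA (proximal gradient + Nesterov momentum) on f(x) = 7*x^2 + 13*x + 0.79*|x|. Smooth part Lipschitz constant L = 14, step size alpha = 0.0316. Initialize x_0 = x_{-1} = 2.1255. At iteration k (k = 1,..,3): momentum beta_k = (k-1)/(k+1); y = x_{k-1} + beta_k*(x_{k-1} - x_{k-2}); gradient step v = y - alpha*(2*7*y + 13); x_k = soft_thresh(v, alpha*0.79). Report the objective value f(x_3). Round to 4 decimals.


FISTA on f(x) = 7*x^2 + 13*x + 0.79*|x|
L = 14, alpha = 0.0316
Iteration 1: beta = 0.0, y = 2.1255 + 0.0*(2.1255 - 2.1255) = 2.1255
  grad(y) = 42.757, v = y - alpha*grad = 0.7744
  prox(v) = soft_thresh(0.7744, 0.025) = 0.7494
Iteration 2: beta = 0.3333, y = 0.7494 + 0.3333*(0.7494 - 2.1255) = 0.2907
  grad(y) = 17.0701, v = y - alpha*grad = -0.2487
  prox(v) = soft_thresh(-0.2487, 0.025) = -0.2237
Iteration 3: beta = 0.5, y = -0.2237 + 0.5*(-0.2237 - 0.7494) = -0.7103
  grad(y) = 3.0558, v = y - alpha*grad = -0.8069
  prox(v) = soft_thresh(-0.8069, 0.025) = -0.7819
f(x_3) = 7*(-0.7819)^2 + 13*(-0.7819) + 0.79*|-0.7819| = -5.2674


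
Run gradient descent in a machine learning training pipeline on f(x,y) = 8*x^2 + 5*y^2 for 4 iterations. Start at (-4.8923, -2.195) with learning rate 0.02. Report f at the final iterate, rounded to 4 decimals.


Gradient descent on f(x,y) = 8*x^2 + 5*y^2.
Starting point: (-4.8923, -2.195), alpha = 0.02
Step 1: grad_x = 2*8*-4.8923 = -78.2768, grad_y = 2*5*-2.195 = -21.95
  x_1 = -4.8923 - 0.02*-78.2768 = -3.3268
  y_1 = -2.195 - 0.02*-21.95 = -1.756
Step 2: grad_x = 2*8*-3.3268 = -53.2282, grad_y = 2*5*-1.756 = -17.56
  x_2 = -3.3268 - 0.02*-53.2282 = -2.2622
  y_2 = -1.756 - 0.02*-17.56 = -1.4048
Step 3: grad_x = 2*8*-2.2622 = -36.1952, grad_y = 2*5*-1.4048 = -14.048
  x_3 = -2.2622 - 0.02*-36.1952 = -1.5383
  y_3 = -1.4048 - 0.02*-14.048 = -1.1238
Step 4: grad_x = 2*8*-1.5383 = -24.6127, grad_y = 2*5*-1.1238 = -11.2384
  x_4 = -1.5383 - 0.02*-24.6127 = -1.046
  y_4 = -1.1238 - 0.02*-11.2384 = -0.8991
f(-1.046, -0.8991) = 8*(-1.046)^2 + 5*(-0.8991)^2 = 12.7953


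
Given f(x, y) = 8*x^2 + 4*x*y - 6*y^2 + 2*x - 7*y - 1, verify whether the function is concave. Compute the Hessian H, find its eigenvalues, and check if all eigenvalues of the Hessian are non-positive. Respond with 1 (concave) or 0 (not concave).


The Hessian of f(x,y) = 8*x^2 + 4*x*y - 6*y^2 + 2*x - 7*y - 1 is:
H = [[16, 4], [4, -12]]
Trace = 16 - 12 = 4
Determinant = 16*-12 - (4)^2 = -208
Discriminant = (4)^2 - 4*-208 = 848.0
Eigenvalues: lambda_1 = -12.5602, lambda_2 = 16.5602
The function is not concave.

0


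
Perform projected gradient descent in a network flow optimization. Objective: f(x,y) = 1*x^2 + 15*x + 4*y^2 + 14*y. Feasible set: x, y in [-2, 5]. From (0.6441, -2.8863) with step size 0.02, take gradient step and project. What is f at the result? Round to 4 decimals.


Step 1: Compute gradient at (0.6441, -2.8863).
grad_x = 2*1*0.6441 + 15 = 16.2882
grad_y = 2*4*-2.8863 + 14 = -9.0904
Step 2: Gradient step.
x_raw = 0.6441 - 0.02*16.2882 = 0.3183
y_raw = -2.8863 - 0.02*-9.0904 = -2.7045
Step 3: Project onto [-2, 5].
x_proj = clip(0.3183) = 0.3183
y_proj = clip(-2.7045) = -2.0
Step 4: Evaluate f.
f(0.3183, -2.0) = -7.1236


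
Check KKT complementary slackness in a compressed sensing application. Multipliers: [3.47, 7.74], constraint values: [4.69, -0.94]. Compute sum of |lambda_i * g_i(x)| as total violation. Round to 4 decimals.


KKT complementary slackness check:
lambda_1 * g_1 = 3.47 * 4.69 = 16.2743
lambda_2 * g_2 = 7.74 * -0.94 = -7.2756
Total violation = 16.2743 + 7.2756 = 23.5499


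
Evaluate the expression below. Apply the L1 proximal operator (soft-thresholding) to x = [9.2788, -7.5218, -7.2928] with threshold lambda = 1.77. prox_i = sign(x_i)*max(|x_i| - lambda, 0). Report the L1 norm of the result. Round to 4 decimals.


Soft-thresholding with lambda = 1.77:
prox(9.2788) = sign(9.2788)*max(|9.2788| - 1.77, 0) = 7.5088
prox(-7.5218) = sign(-7.5218)*max(|-7.5218| - 1.77, 0) = -5.7518
prox(-7.2928) = sign(-7.2928)*max(|-7.2928| - 1.77, 0) = -5.5228
prox(x) = [7.5088, -5.7518, -5.5228]
||prox(x)||_1 = 7.5088 + 5.7518 + 5.5228 = 18.7834


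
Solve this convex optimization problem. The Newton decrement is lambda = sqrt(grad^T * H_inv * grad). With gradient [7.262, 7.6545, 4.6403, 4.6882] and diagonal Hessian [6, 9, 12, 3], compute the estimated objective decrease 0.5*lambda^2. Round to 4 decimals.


Step 1: H is diagonal, so H^(-1) * g = [1.2103, 0.8505, 0.3867, 1.5627].
Step 2: g^T H^(-1) g = sum_i g_i^2 / H_ii
  = (7.262)^2/6 + (7.6545)^2/9 + (4.6403)^2/12 + (4.6882)^2/3
  = 8.7894 + 6.5102 + 1.7944 + 7.3264 = 24.4204
Step 3: Objective decrease = 0.5 * g^T H^(-1) g = 12.2102


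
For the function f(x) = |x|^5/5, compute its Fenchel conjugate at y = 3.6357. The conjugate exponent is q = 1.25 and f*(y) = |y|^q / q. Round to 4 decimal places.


The conjugate exponent q satisfies 1/p + 1/q = 1.
p = 5, so q = 5/(5 - 1) = 1.25
|y|^q = 3.6357^1.25 = 5.0204
f*(3.6357) = 5.0204 / 1.25 = 4.0163


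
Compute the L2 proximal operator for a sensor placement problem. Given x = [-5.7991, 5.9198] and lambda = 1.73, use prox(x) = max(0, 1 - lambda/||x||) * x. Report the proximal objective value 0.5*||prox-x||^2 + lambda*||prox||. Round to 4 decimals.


Step 1: Compute ||x||.
||x|| = 8.287
Step 2: Compute scaling factor.
scale = max(0, 1 - 1.73/8.287) = 0.7912
Step 3: prox(x) = [-4.5885, 4.684]
||prox(x)|| = 6.557
Step 4: Proximal objective.
0.5*||prox-x||^2 = 1.4965
lambda*||prox|| = 11.3436
Total = 12.84


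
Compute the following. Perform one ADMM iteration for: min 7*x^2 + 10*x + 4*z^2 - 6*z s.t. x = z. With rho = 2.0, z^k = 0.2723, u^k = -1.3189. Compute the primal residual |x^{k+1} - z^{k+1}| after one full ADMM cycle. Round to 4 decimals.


ADMM iteration with rho = 2.0, z^k = 0.2723, u^k = -1.3189
Step 1: x-update.
Minimize 7*x^2 + 10*x + (2.0/2)*(x - 0.2723 - 1.3189)^2
FOC: (2*7 + 2.0)*x = -10 + 2.0*(0.2723 + 1.3189)
x^{k+1} = -0.4261
Step 2: z-update.
Minimize 4*z^2 - 6*z + (2.0/2)*(-0.4261 - z - 1.3189)^2
FOC: (2*4 + 2.0)*z = 6 + 2.0*(-0.4261 - 1.3189)
z^{k+1} = 0.251
Step 3: u-update.
u^{k+1} = -1.3189 - 0.4261 - 0.251 = -1.996
Step 4: Primal residual = |-0.4261 - 0.251| = 0.6771


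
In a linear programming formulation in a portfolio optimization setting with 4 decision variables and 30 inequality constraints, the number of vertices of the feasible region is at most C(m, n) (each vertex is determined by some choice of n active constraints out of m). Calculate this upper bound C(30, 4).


Each vertex corresponds to some choice of n active constraints out of m, so the number of vertices is at most C(m, n) = m! / (n!(m-n)!).
m = 30, n = 4
Numerator: 30 * 29 * 28 * 27
Denominator: 4! = 24
C(30, 4) = 27405


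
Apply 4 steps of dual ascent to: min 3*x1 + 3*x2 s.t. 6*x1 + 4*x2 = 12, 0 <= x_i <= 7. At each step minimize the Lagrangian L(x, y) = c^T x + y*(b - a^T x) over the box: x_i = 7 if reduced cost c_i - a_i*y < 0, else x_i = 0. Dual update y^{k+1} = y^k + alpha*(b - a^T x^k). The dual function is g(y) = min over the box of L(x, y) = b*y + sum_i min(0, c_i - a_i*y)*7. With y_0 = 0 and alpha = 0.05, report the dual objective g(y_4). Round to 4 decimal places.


Dual ascent for LP: min 3*x1 + 3*x2, 6*x1 + 4*x2 = 12, 0 <= x_i <= 7
Step 1: y^k = 0.0, reduced costs: (3.0, 3.0)
  x^k = (0.0, 0.0), subgradient = b - a^T x = 12.0
  y^{k+1} = 0.0 + 0.05*12.0 = 0.6
Step 2: y^k = 0.6, reduced costs: (-0.6, 0.6)
  x^k = (7.0, 0.0), subgradient = b - a^T x = -30.0
  y^{k+1} = 0.6 + 0.05*-30.0 = -0.9
Step 3: y^k = -0.9, reduced costs: (8.4, 6.6)
  x^k = (0.0, 0.0), subgradient = b - a^T x = 12.0
  y^{k+1} = -0.9 + 0.05*12.0 = -0.3
Step 4: y^k = -0.3, reduced costs: (4.8, 4.2)
  x^k = (0.0, 0.0), subgradient = b - a^T x = 12.0
  y^{k+1} = -0.3 + 0.05*12.0 = 0.3
Dual objective at y_4 = 0.3: reduced costs (1.2, 1.8), box minimizer x = (0.0, 0.0)
g(y_4) = b*y + (c1 - a1*y)*x1 + (c2 - a2*y)*x2 = 12*0.3 + 1.2*0.0 + 1.8*0.0 = 3.6 + 0.0 + 0.0 = 3.6


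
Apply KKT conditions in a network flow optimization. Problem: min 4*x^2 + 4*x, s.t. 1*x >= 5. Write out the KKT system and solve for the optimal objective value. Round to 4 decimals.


Step 1: Try lambda = 0 (constraint inactive).
x_unc = -4/(2*4) = -0.5
Check: 1*-0.5 = -0.5 < 5 -- violated!
Step 2: Constraint must be active: 1*x = 5
x* = 5/1 = 5.0
lambda = (2*4*5.0 + 4)/1 = 44.0
Step 3: Compute optimal value.
f(x*) = 4*5.0^2 + 4*5.0 = 120.0


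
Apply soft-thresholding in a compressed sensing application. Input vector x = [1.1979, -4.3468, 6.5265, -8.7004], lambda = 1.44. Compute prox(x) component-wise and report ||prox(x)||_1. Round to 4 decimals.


Soft-thresholding with lambda = 1.44:
prox(1.1979) = sign(1.1979)*max(|1.1979| - 1.44, 0) = 0.0
prox(-4.3468) = sign(-4.3468)*max(|-4.3468| - 1.44, 0) = -2.9068
prox(6.5265) = sign(6.5265)*max(|6.5265| - 1.44, 0) = 5.0865
prox(-8.7004) = sign(-8.7004)*max(|-8.7004| - 1.44, 0) = -7.2604
prox(x) = [0.0, -2.9068, 5.0865, -7.2604]
||prox(x)||_1 = 0.0 + 2.9068 + 5.0865 + 7.2604 = 15.2537


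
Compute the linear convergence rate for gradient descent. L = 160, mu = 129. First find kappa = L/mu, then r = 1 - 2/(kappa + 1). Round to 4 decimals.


Step 1: Compute the condition number.
kappa = L/mu = 160/129 = 1.2403
Step 2: Compute the convergence rate.
r = 1 - 2/(kappa + 1) = 1 - 2*mu/(L + mu) = (L - mu)/(L + mu) = 31/289 = 0.1073


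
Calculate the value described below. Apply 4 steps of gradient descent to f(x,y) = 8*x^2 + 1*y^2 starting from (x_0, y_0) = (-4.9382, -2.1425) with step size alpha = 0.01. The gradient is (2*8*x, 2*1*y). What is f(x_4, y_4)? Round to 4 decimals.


Gradient descent on f(x,y) = 8*x^2 + 1*y^2.
Starting point: (-4.9382, -2.1425), alpha = 0.01
Step 1: grad_x = 2*8*-4.9382 = -79.0112, grad_y = 2*1*-2.1425 = -4.285
  x_1 = -4.9382 - 0.01*-79.0112 = -4.1481
  y_1 = -2.1425 - 0.01*-4.285 = -2.0997
Step 2: grad_x = 2*8*-4.1481 = -66.3694, grad_y = 2*1*-2.0997 = -4.1993
  x_2 = -4.1481 - 0.01*-66.3694 = -3.4844
  y_2 = -2.0997 - 0.01*-4.1993 = -2.0577
Step 3: grad_x = 2*8*-3.4844 = -55.7503, grad_y = 2*1*-2.0577 = -4.1153
  x_3 = -3.4844 - 0.01*-55.7503 = -2.9269
  y_3 = -2.0577 - 0.01*-4.1153 = -2.0165
Step 4: grad_x = 2*8*-2.9269 = -46.8303, grad_y = 2*1*-2.0165 = -4.033
  x_4 = -2.9269 - 0.01*-46.8303 = -2.4586
  y_4 = -2.0165 - 0.01*-4.033 = -1.9762
f(-2.4586, -1.9762) = 8*(-2.4586)^2 + 1*(-1.9762)^2 = 52.2625


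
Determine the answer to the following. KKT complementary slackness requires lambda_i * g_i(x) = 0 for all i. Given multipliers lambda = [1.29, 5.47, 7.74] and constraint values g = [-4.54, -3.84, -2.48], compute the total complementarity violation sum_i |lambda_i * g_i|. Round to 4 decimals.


KKT complementary slackness check:
lambda_1 * g_1 = 1.29 * -4.54 = -5.8566
lambda_2 * g_2 = 5.47 * -3.84 = -21.0048
lambda_3 * g_3 = 7.74 * -2.48 = -19.1952
Total violation = 5.8566 + 21.0048 + 19.1952 = 46.0566


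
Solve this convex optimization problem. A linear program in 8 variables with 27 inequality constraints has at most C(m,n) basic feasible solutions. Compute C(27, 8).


Each vertex corresponds to some choice of n active constraints out of m, so the number of vertices is at most C(m, n) = m! / (n!(m-n)!).
m = 27, n = 8
Numerator: 27 * 26 * 25 * 24 * 23 * 22 * 21 * 20
Denominator: 8! = 40320
C(27, 8) = 2220075


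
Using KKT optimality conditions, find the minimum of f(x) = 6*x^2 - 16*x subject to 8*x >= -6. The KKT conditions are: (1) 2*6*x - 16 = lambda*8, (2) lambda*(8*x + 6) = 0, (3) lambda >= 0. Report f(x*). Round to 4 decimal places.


Step 1: Try lambda = 0 (constraint inactive).
Stationarity: 2*6*x - 16 = 0
x* = 16/(2*6) = 4/3 = 1.3333 (rounded; the exact value 4/3 is used below)
Check constraint: 8*1.3333 = 10.6664 >= -6 -- satisfied.
Step 2: Compute optimal value.
f(x*) = 6*(4/3)^2 - 16*(4/3) = -10.6667


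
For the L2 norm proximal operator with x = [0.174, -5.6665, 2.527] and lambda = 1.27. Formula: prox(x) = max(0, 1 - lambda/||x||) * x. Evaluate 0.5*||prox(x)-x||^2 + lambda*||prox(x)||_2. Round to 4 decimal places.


Step 1: Compute ||x||.
||x|| = 6.2069
Step 2: Compute scaling factor.
scale = max(0, 1 - 1.27/6.2069) = 0.7954
Step 3: prox(x) = [0.1384, -4.5071, 2.0099]
||prox(x)|| = 4.9369
Step 4: Proximal objective.
0.5*||prox-x||^2 = 0.8065
lambda*||prox|| = 6.2699
Total = 7.0763


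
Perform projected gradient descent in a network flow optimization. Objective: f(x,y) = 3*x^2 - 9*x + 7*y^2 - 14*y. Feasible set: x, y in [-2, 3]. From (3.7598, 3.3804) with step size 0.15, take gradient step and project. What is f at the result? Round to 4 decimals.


Step 1: Compute gradient at (3.7598, 3.3804).
grad_x = 2*3*3.7598 - 9 = 13.5588
grad_y = 2*7*3.3804 - 14 = 33.3256
Step 2: Gradient step.
x_raw = 3.7598 - 0.15*13.5588 = 1.726
y_raw = 3.3804 - 0.15*33.3256 = -1.6184
Step 3: Project onto [-2, 3].
x_proj = clip(1.726) = 1.726
y_proj = clip(-1.6184) = -1.6184
Step 4: Evaluate f.
f(1.726, -1.6184) = 34.3968


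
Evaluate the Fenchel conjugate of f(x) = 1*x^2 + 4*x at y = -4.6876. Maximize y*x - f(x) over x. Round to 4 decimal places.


f*(y) = sup_x {y*x - a*x^2 - b*x} = sup_x {(y-b)*x - a*x^2}
FOC: (y - b) - 2a*x = 0 => x* = (y - b)/(2a)
x* = (-4.6876 - 4)/(2*1) = -4.3438
f*(-4.6876) = (y-b)^2/(4a) = (-4.6876 - 4)^2/(4*1)
= 75.4744/4 = 18.8686


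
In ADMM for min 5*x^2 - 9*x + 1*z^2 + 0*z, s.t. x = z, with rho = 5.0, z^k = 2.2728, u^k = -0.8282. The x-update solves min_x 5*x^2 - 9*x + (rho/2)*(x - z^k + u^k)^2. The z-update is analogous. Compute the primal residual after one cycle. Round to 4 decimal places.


ADMM iteration with rho = 5.0, z^k = 2.2728, u^k = -0.8282
Step 1: x-update.
Minimize 5*x^2 - 9*x + (5.0/2)*(x - 2.2728 - 0.8282)^2
FOC: (2*5 + 5.0)*x = 9 + 5.0*(2.2728 + 0.8282)
x^{k+1} = 1.6337
Step 2: z-update.
Minimize 1*z^2 + 0*z + (5.0/2)*(1.6337 - z - 0.8282)^2
FOC: (2*1 + 5.0)*z = 0 + 5.0*(1.6337 - 0.8282)
z^{k+1} = 0.5753
Step 3: u-update.
u^{k+1} = -0.8282 + 1.6337 - 0.5753 = 0.2301
Step 4: Primal residual = |1.6337 - 0.5753| = 1.0583


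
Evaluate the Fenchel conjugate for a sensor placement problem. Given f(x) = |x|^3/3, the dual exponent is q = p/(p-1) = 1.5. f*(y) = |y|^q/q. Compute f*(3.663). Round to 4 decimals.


The conjugate exponent q satisfies 1/p + 1/q = 1.
p = 3, so q = 3/(3 - 1) = 1.5
|y|^q = 3.663^1.5 = 7.0106
f*(3.663) = 7.0106 / 1.5 = 4.6737


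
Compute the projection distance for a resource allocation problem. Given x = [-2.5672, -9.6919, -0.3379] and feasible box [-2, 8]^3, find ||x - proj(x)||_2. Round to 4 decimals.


Project each component onto [-2, 8].
clip(-2.5672) = -2.0, clip(-9.6919) = -2.0, clip(-0.3379) = -0.3379
Projection = [-2.0, -2.0, -0.3379]
Squared diffs: [0.3217, 59.1653, 0.0]
Distance = sqrt(59.487) = 7.7128


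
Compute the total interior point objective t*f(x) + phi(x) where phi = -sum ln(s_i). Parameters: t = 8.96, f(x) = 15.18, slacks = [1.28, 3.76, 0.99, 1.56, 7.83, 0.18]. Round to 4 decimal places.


Step 1: Compute log-barrier.
ln values: [0.2469, 1.3244, -0.0101, 0.4447, 2.058, -1.7148]
phi = -(0.2469 + 1.3244 - 0.0101 + 0.4447 + 2.058 - 1.7148) = -2.3491
Step 2: Compute augmented objective.
t*f(x) = 8.96*15.18 = 136.0128
Total = 136.0128 - 2.3491 = 133.6637


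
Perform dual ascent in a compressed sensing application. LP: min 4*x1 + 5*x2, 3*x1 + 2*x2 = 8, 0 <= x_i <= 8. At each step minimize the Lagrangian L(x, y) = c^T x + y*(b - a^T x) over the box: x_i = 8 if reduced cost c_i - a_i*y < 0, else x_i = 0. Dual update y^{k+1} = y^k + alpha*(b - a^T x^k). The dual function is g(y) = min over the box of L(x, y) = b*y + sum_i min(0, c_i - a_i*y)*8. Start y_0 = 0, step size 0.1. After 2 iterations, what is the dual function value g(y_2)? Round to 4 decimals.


Dual ascent for LP: min 4*x1 + 5*x2, 3*x1 + 2*x2 = 8, 0 <= x_i <= 8
Step 1: y^k = 0.0, reduced costs: (4.0, 5.0)
  x^k = (0.0, 0.0), subgradient = b - a^T x = 8.0
  y^{k+1} = 0.0 + 0.1*8.0 = 0.8
Step 2: y^k = 0.8, reduced costs: (1.6, 3.4)
  x^k = (0.0, 0.0), subgradient = b - a^T x = 8.0
  y^{k+1} = 0.8 + 0.1*8.0 = 1.6
Dual objective at y_2 = 1.6: reduced costs (-0.8, 1.8), box minimizer x = (8.0, 0.0)
g(y_2) = b*y + (c1 - a1*y)*x1 + (c2 - a2*y)*x2 = 8*1.6 + (-0.8)*8.0 + 1.8*0.0 = 12.8 - 6.4 + 0.0 = 6.4


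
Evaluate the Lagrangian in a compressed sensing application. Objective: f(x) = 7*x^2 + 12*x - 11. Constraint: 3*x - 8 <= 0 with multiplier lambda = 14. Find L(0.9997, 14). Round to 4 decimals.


Step 1: Evaluate f(x).
f(0.9997) = 7*0.9997^2 + 12*0.9997 - 11 = 7.9922
Step 2: Evaluate g(x).
g(0.9997) = 3*0.9997 - 8 = -5.0009
Step 3: Compute Lagrangian.
L = 7.9922 + 14*-5.0009 = -62.0204


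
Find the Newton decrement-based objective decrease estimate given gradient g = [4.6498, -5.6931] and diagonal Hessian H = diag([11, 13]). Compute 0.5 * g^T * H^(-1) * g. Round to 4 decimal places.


Step 1: H is diagonal, so H^(-1) * g = [0.4227, -0.4379].
Step 2: g^T H^(-1) g = sum_i g_i^2 / H_ii
  = (4.6498)^2/11 + (-5.6931)^2/13
  = 1.9655 + 2.4932 = 4.4587
Step 3: Objective decrease = 0.5 * g^T H^(-1) g = 2.2293


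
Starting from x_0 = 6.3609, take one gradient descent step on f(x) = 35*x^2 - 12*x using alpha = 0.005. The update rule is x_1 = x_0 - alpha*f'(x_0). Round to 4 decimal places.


We compute the gradient at x_0 and apply the update.
f'(x) = 70*x - 12
f'(6.3609) = 70*6.3609 - 12 = 433.263
x_1 = 6.3609 - 0.005*433.263 = 4.1946


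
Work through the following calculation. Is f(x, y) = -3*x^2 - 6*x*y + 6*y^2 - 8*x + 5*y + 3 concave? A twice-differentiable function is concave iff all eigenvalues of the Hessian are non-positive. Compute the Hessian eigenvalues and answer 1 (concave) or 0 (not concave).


The Hessian of f(x,y) = -3*x^2 - 6*x*y + 6*y^2 - 8*x + 5*y + 3 is:
H = [[-6, -6], [-6, 12]]
Trace = -6 + 12 = 6
Determinant = -6*12 - (-6)^2 = -108
Discriminant = (6)^2 - 4*-108 = 468.0
Eigenvalues: lambda_1 = -7.8167, lambda_2 = 13.8167
The function is not concave.

0


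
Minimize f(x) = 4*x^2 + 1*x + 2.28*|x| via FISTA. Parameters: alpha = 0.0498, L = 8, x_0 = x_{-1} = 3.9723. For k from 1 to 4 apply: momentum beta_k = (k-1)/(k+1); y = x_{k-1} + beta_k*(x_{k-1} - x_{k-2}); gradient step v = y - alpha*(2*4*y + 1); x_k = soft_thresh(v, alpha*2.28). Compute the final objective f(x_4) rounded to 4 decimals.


FISTA on f(x) = 4*x^2 + 1*x + 2.28*|x|
L = 8, alpha = 0.0498
Iteration 1: beta = 0.0, y = 3.9723 + 0.0*(3.9723 - 3.9723) = 3.9723
  grad(y) = 32.7784, v = y - alpha*grad = 2.3399
  prox(v) = soft_thresh(2.3399, 0.1135) = 2.2264
Iteration 2: beta = 0.3333, y = 2.2264 + 0.3333*(2.2264 - 3.9723) = 1.6444
  grad(y) = 14.1554, v = y - alpha*grad = 0.9395
  prox(v) = soft_thresh(0.9395, 0.1135) = 0.8259
Iteration 3: beta = 0.5, y = 0.8259 + 0.5*(0.8259 - 2.2264) = 0.1257
  grad(y) = 2.0057, v = y - alpha*grad = 0.0258
  prox(v) = soft_thresh(0.0258, 0.1135) = 0.0
Iteration 4: beta = 0.6, y = 0.0 + 0.6*(0.0 - 0.8259) = -0.4956
  grad(y) = -2.9645, v = y - alpha*grad = -0.3479
  prox(v) = soft_thresh(-0.3479, 0.1135) = -0.2344
f(x_4) = 4*(-0.2344)^2 + 1*(-0.2344) + 2.28*|-0.2344| = 0.5198


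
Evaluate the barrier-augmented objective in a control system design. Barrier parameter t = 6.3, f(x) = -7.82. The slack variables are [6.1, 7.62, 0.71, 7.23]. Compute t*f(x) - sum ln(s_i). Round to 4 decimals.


Step 1: Compute log-barrier.
ln values: [1.8083, 2.0308, -0.3425, 1.9782]
phi = -(1.8083 + 2.0308 - 0.3425 + 1.9782) = -5.4748
Step 2: Compute augmented objective.
t*f(x) = 6.3*-7.82 = -49.266
Total = -49.266 - 5.4748 = -54.7408


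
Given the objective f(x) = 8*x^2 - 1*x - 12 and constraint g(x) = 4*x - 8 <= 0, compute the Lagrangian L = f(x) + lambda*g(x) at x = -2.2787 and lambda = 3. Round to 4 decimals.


Step 1: Evaluate f(x).
f(-2.2787) = 8*(-2.2787)^2 - 1*(-2.2787) - 12 = 31.8185
Step 2: Evaluate g(x).
g(-2.2787) = 4*-2.2787 - 8 = -17.1148
Step 3: Compute Lagrangian.
L = 31.8185 + 3*-17.1148 = -19.5259


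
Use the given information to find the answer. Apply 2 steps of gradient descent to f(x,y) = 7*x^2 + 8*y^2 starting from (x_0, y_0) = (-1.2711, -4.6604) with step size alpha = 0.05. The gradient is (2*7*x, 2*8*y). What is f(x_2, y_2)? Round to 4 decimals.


Gradient descent on f(x,y) = 7*x^2 + 8*y^2.
Starting point: (-1.2711, -4.6604), alpha = 0.05
Step 1: grad_x = 2*7*-1.2711 = -17.7954, grad_y = 2*8*-4.6604 = -74.5664
  x_1 = -1.2711 - 0.05*-17.7954 = -0.3813
  y_1 = -4.6604 - 0.05*-74.5664 = -0.9321
Step 2: grad_x = 2*7*-0.3813 = -5.3386, grad_y = 2*8*-0.9321 = -14.9133
  x_2 = -0.3813 - 0.05*-5.3386 = -0.1144
  y_2 = -0.9321 - 0.05*-14.9133 = -0.1864
f(-0.1144, -0.1864) = 7*(-0.1144)^2 + 8*(-0.1864)^2 = 0.3696


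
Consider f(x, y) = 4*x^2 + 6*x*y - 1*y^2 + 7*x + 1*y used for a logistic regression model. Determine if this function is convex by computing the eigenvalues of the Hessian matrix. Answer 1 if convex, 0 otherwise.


The Hessian of f(x,y) = 4*x^2 + 6*x*y - 1*y^2 + 7*x + 1*y is:
H = [[8, 6], [6, -2]]
Trace = 8 - 2 = 6
Determinant = 8*-2 - (6)^2 = -52
Discriminant = (6)^2 - 4*-52 = 244.0
Eigenvalues: lambda_1 = -4.8102, lambda_2 = 10.8102
The function is not convex.

0


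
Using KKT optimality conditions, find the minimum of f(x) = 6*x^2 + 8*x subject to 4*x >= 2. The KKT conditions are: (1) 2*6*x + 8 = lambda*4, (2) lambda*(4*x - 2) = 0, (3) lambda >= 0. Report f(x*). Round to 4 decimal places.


Step 1: Try lambda = 0 (constraint inactive).
x_unc = -8/(2*6) = -0.6667
Check: 4*-0.6667 = -2.6668 < 2 -- violated!
Step 2: Constraint must be active: 4*x = 2
x* = 2/4 = 0.5
lambda = (2*6*0.5 + 8)/4 = 3.5
Step 3: Compute optimal value.
f(x*) = 6*0.5^2 + 8*0.5 = 5.5


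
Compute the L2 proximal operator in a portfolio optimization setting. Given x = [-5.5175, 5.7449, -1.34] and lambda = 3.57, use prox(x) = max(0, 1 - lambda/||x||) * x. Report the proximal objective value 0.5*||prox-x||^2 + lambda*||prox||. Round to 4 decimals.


Step 1: Compute ||x||.
||x|| = 8.0773
Step 2: Compute scaling factor.
scale = max(0, 1 - 3.57/8.0773) = 0.558
Step 3: prox(x) = [-3.0789, 3.2058, -0.7477]
||prox(x)|| = 4.5073
Step 4: Proximal objective.
0.5*||prox-x||^2 = 6.3725
lambda*||prox|| = 16.0911
Total = 22.4634


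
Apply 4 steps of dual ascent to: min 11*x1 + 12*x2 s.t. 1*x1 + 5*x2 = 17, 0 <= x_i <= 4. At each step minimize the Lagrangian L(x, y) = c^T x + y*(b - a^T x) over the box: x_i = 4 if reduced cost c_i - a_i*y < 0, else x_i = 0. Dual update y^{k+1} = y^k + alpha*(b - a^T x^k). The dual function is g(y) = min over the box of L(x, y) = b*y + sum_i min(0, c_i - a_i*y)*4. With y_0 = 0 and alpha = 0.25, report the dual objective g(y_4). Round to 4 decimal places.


Dual ascent for LP: min 11*x1 + 12*x2, 1*x1 + 5*x2 = 17, 0 <= x_i <= 4
Step 1: y^k = 0.0, reduced costs: (11.0, 12.0)
  x^k = (0.0, 0.0), subgradient = b - a^T x = 17.0
  y^{k+1} = 0.0 + 0.25*17.0 = 4.25
Step 2: y^k = 4.25, reduced costs: (6.75, -9.25)
  x^k = (0.0, 4.0), subgradient = b - a^T x = -3.0
  y^{k+1} = 4.25 + 0.25*-3.0 = 3.5
Step 3: y^k = 3.5, reduced costs: (7.5, -5.5)
  x^k = (0.0, 4.0), subgradient = b - a^T x = -3.0
  y^{k+1} = 3.5 + 0.25*-3.0 = 2.75
Step 4: y^k = 2.75, reduced costs: (8.25, -1.75)
  x^k = (0.0, 4.0), subgradient = b - a^T x = -3.0
  y^{k+1} = 2.75 + 0.25*-3.0 = 2.0
Dual objective at y_4 = 2.0: reduced costs (9.0, 2.0), box minimizer x = (0.0, 0.0)
g(y_4) = b*y + (c1 - a1*y)*x1 + (c2 - a2*y)*x2 = 17*2.0 + 9.0*0.0 + 2.0*0.0 = 34.0 + 0.0 + 0.0 = 34.0
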